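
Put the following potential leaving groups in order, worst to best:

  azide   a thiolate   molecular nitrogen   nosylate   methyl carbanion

molecular nitrogen: no meaningful conjugate acid; N₂ departs as an exceptionally stable neutral molecule
nosylate: pKₐ(p-O₂NC₆H₄SO₃H) ≈ -3.5 — p-nitro group further stabilises the sulfonate
azide: pKₐ(HN₃) ≈ 4.7 — linear, resonance-stabilised
a thiolate: pKₐ(RSH (a thiol)) ≈ 10.5 — moderately basic; rarely leaves without activation
methyl carbanion: pKₐ(CH₄) ≈ 48 — unstabilised carbanion; the worst conceivable leaving group
Listed from poorest to best leaving group as asked.

methyl carbanion < a thiolate < azide < nosylate < molecular nitrogen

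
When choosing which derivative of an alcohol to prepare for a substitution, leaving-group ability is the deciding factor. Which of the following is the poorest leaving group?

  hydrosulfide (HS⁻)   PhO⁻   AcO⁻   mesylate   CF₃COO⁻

A good leaving group is a weak base: the lower the pKₐ of its conjugate acid, the more readily it departs.
mesylate: pKₐ(CH₃SO₃H (MsOH)) ≈ -1.9
CF₃COO⁻: pKₐ(CF₃COOH) ≈ 0.2
AcO⁻: pKₐ(CH₃COOH) ≈ 4.8
hydrosulfide (HS⁻): pKₐ(H₂S) ≈ 7
PhO⁻: pKₐ(C₆H₅OH (phenol)) ≈ 10

PhO⁻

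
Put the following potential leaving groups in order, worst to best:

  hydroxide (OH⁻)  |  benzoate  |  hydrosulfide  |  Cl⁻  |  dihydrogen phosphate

hydroxide (OH⁻) < hydrosulfide < benzoate < dihydrogen phosphate < Cl⁻

Leaving-group ability tracks the stability of the departed species; conjugate-acid pKₐ is the usual yardstick (lower pKₐ → better LG).
Cl⁻: pKₐ(HCl) ≈ -7
dihydrogen phosphate: pKₐ(H₃PO₄) ≈ 2.1 — moderate base; biological leaving group after further activation
benzoate: pKₐ(C₆H₅COOH) ≈ 4.2
hydrosulfide: pKₐ(H₂S) ≈ 7 — larger and more polarisable than the oxygen analogue
hydroxide (OH⁻): pKₐ(H₂O) ≈ 15.7
Listed from poorest to best leaving group as asked.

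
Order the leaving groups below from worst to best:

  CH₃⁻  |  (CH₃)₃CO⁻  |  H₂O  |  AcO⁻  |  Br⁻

CH₃⁻ < (CH₃)₃CO⁻ < AcO⁻ < H₂O < Br⁻

The more stable X⁻ (or X) is on its own — i.e. the weaker a base it is — the better a leaving group it makes.
Br⁻: pKₐ(HBr) ≈ -9 — weak base; good leaving group
H₂O: pKₐ(H₃O⁺) ≈ -1.7 — neutral; leaves from a protonated alcohol (R–OH₂⁺)
AcO⁻: pKₐ(CH₃COOH) ≈ 4.8 — resonance-stabilised but still a weak base
(CH₃)₃CO⁻: pKₐ(t-BuOH) ≈ 18 — bulky, strongly basic alkoxide
CH₃⁻: pKₐ(CH₄) ≈ 48 — unstabilised carbanion; the worst conceivable leaving group
Listed from poorest to best leaving group as asked.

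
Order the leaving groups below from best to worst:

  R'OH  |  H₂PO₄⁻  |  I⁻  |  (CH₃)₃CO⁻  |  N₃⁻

I⁻ > R'OH > H₂PO₄⁻ > N₃⁻ > (CH₃)₃CO⁻

A good leaving group is a weak base: the lower the pKₐ of its conjugate acid, the more readily it departs.
I⁻: pKₐ(HI) ≈ -10
R'OH: pKₐ(R'OH₂⁺) ≈ -2.4
H₂PO₄⁻: pKₐ(H₃PO₄) ≈ 2.1 — moderate base; biological leaving group after further activation
N₃⁻: pKₐ(HN₃) ≈ 4.7 — linear, resonance-stabilised
(CH₃)₃CO⁻: pKₐ(t-BuOH) ≈ 18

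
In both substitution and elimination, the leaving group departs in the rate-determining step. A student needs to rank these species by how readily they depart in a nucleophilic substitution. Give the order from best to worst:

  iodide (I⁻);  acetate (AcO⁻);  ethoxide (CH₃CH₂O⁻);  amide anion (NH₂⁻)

iodide (I⁻) > acetate (AcO⁻) > ethoxide (CH₃CH₂O⁻) > amide anion (NH₂⁻)

The more stable X⁻ (or X) is on its own — i.e. the weaker a base it is — the better a leaving group it makes.
iodide (I⁻): pKₐ(HI) ≈ -10
acetate (AcO⁻): pKₐ(CH₃COOH) ≈ 4.8
ethoxide (CH₃CH₂O⁻): pKₐ(CH₃CH₂OH) ≈ 16
amide anion (NH₂⁻): pKₐ(NH₃) ≈ 38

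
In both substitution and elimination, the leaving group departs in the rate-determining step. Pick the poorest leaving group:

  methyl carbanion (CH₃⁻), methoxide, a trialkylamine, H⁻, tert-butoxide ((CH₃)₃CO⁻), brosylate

brosylate: pKₐ(p-BrC₆H₄SO₃H) ≈ -2.8
a trialkylamine: pKₐ(R'₃NH⁺) ≈ 10.7
methoxide: pKₐ(CH₃OH) ≈ 15.5
tert-butoxide ((CH₃)₃CO⁻): pKₐ(t-BuOH) ≈ 18
H⁻: pKₐ(H₂) ≈ 36
methyl carbanion (CH₃⁻): pKₐ(CH₄) ≈ 48

methyl carbanion (CH₃⁻)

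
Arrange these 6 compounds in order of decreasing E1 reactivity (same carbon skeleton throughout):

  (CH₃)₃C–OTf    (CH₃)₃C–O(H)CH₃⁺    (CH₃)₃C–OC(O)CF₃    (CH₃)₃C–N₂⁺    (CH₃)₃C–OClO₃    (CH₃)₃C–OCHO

(CH₃)₃C–N₂⁺ > (CH₃)₃C–OTf > (CH₃)₃C–OClO₃ > (CH₃)₃C–O(H)CH₃⁺ > (CH₃)₃C–OC(O)CF₃ > (CH₃)₃C–OCHO

Same R in every case — rank the leaving groups.
Leaving-group ability tracks the stability of the departed species; conjugate-acid pKₐ is the usual yardstick (lower pKₐ → better LG).
(CH₃)₃C–N₂⁺ loses N₂: no meaningful conjugate acid; N₂ departs as an exceptionally stable neutral molecule
(CH₃)₃C–OTf loses OTf⁻: pKₐ(CF₃SO₃H (triflic acid)) ≈ -14
(CH₃)₃C–OClO₃ loses ClO₄⁻: pKₐ(HClO₄) ≈ -10
(CH₃)₃C–O(H)CH₃⁺ loses R'OH: pKₐ(R'OH₂⁺) ≈ -2.4
(CH₃)₃C–OC(O)CF₃ loses CF₃COO⁻: pKₐ(CF₃COOH) ≈ 0.2
(CH₃)₃C–OCHO loses HCOO⁻: pKₐ(HCOOH) ≈ 3.8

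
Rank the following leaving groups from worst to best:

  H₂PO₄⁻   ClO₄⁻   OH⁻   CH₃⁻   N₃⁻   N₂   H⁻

Rank by basicity of the departing species: weakest base leaves most easily.
N₂: no meaningful conjugate acid; N₂ departs as an exceptionally stable neutral molecule
ClO₄⁻: pKₐ(HClO₄) ≈ -10 — extremely weak base; rarely used for safety reasons
H₂PO₄⁻: pKₐ(H₃PO₄) ≈ 2.1 — moderate base; biological leaving group after further activation
N₃⁻: pKₐ(HN₃) ≈ 4.7 — linear, resonance-stabilised
OH⁻: pKₐ(H₂O) ≈ 15.7 — strong base; essentially never leaves without prior activation
H⁻: pKₐ(H₂) ≈ 36 — extremely strong base; leaves only in special hydride-transfer contexts
CH₃⁻: pKₐ(CH₄) ≈ 48 — unstabilised carbanion; the worst conceivable leaving group
Listed from poorest to best leaving group as asked.

CH₃⁻ < H⁻ < OH⁻ < N₃⁻ < H₂PO₄⁻ < ClO₄⁻ < N₂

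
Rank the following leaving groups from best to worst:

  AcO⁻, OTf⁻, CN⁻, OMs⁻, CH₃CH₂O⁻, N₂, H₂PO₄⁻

N₂ > OTf⁻ > OMs⁻ > H₂PO₄⁻ > AcO⁻ > CN⁻ > CH₃CH₂O⁻

N₂: no meaningful conjugate acid; N₂ departs as an exceptionally stable neutral molecule
OTf⁻: pKₐ(CF₃SO₃H (triflic acid)) ≈ -14
OMs⁻: pKₐ(CH₃SO₃H (MsOH)) ≈ -1.9
H₂PO₄⁻: pKₐ(H₃PO₄) ≈ 2.1
AcO⁻: pKₐ(CH₃COOH) ≈ 4.8
CN⁻: pKₐ(HCN) ≈ 9.2
CH₃CH₂O⁻: pKₐ(CH₃CH₂OH) ≈ 16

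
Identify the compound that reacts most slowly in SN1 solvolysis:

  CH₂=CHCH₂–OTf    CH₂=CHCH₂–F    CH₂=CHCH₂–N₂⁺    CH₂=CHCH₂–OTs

Same R in every case — rank the leaving groups.
Leaving-group ability tracks the stability of the departed species; conjugate-acid pKₐ is the usual yardstick (lower pKₐ → better LG).
CH₂=CHCH₂–N₂⁺ loses N₂: no meaningful conjugate acid; N₂ departs as an exceptionally stable neutral molecule
CH₂=CHCH₂–OTf loses OTf⁻: pKₐ(CF₃SO₃H (triflic acid)) ≈ -14
CH₂=CHCH₂–OTs loses OTs⁻: pKₐ(p-CH₃C₆H₄SO₃H (TsOH)) ≈ -2.8
CH₂=CHCH₂–F loses F⁻: pKₐ(HF) ≈ 3.2

CH₂=CHCH₂–F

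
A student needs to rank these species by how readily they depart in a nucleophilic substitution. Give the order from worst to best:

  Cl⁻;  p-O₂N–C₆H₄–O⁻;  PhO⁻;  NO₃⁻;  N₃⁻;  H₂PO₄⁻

PhO⁻ < p-O₂N–C₆H₄–O⁻ < N₃⁻ < H₂PO₄⁻ < NO₃⁻ < Cl⁻

Rank by basicity of the departing species: weakest base leaves most easily.
Cl⁻: pKₐ(HCl) ≈ -7
NO₃⁻: pKₐ(HNO₃) ≈ -1.3
H₂PO₄⁻: pKₐ(H₃PO₄) ≈ 2.1 — moderate base; biological leaving group after further activation
N₃⁻: pKₐ(HN₃) ≈ 4.7
p-O₂N–C₆H₄–O⁻: pKₐ(p-nitrophenol) ≈ 7.2
PhO⁻: pKₐ(C₆H₅OH (phenol)) ≈ 10
The question asks for worst first, so the sequence is read in increasing leaving-group ability.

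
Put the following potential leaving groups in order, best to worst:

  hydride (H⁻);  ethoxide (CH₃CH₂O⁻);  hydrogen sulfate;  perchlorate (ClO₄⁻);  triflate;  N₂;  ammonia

A good leaving group is a weak base: the lower the pKₐ of its conjugate acid, the more readily it departs.
N₂: no meaningful conjugate acid; N₂ departs as an exceptionally stable neutral molecule
triflate: pKₐ(CF₃SO₃H (triflic acid)) ≈ -14
perchlorate (ClO₄⁻): pKₐ(HClO₄) ≈ -10 — extremely weak base; rarely used for safety reasons
hydrogen sulfate: pKₐ(H₂SO₄) ≈ -3 — conjugate base of a strong mineral acid
ammonia: pKₐ(NH₄⁺) ≈ 9.2 — neutral but moderately basic; leaves from R–NH₃⁺
ethoxide (CH₃CH₂O⁻): pKₐ(CH₃CH₂OH) ≈ 16 — strong base; alkoxides do not leave unassisted
hydride (H⁻): pKₐ(H₂) ≈ 36

N₂ > triflate > perchlorate (ClO₄⁻) > hydrogen sulfate > ammonia > ethoxide (CH₃CH₂O⁻) > hydride (H⁻)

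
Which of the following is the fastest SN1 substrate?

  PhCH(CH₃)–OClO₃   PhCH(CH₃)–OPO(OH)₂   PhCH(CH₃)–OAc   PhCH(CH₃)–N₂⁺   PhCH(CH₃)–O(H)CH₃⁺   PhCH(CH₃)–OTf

PhCH(CH₃)–N₂⁺

Identical carbon frameworks mean the comparison reduces to leaving-group quality.
A good leaving group is a weak base: the lower the pKₐ of its conjugate acid, the more readily it departs.
PhCH(CH₃)–N₂⁺ loses N₂: no meaningful conjugate acid; N₂ departs as an exceptionally stable neutral molecule
PhCH(CH₃)–OTf loses OTf⁻: pKₐ(CF₃SO₃H (triflic acid)) ≈ -14
PhCH(CH₃)–OClO₃ loses ClO₄⁻: pKₐ(HClO₄) ≈ -10
PhCH(CH₃)–O(H)CH₃⁺ loses R'OH: pKₐ(R'OH₂⁺) ≈ -2.4
PhCH(CH₃)–OPO(OH)₂ loses H₂PO₄⁻: pKₐ(H₃PO₄) ≈ 2.1
PhCH(CH₃)–OAc loses AcO⁻: pKₐ(CH₃COOH) ≈ 4.8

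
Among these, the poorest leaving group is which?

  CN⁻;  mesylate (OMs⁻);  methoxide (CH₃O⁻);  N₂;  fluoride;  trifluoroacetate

methoxide (CH₃O⁻)

A good leaving group is a weak base: the lower the pKₐ of its conjugate acid, the more readily it departs.
N₂: no meaningful conjugate acid; N₂ departs as an exceptionally stable neutral molecule
mesylate (OMs⁻): pKₐ(CH₃SO₃H (MsOH)) ≈ -1.9
trifluoroacetate: pKₐ(CF₃COOH) ≈ 0.2
fluoride: pKₐ(HF) ≈ 3.2
CN⁻: pKₐ(HCN) ≈ 9.2
methoxide (CH₃O⁻): pKₐ(CH₃OH) ≈ 15.5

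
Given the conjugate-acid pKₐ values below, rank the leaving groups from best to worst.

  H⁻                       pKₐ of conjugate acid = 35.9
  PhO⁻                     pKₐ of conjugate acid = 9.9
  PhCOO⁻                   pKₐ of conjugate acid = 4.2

PhCOO⁻ > PhO⁻ > H⁻

Lower conjugate-acid pKₐ ⇒ weaker base ⇒ better leaving group.
Sorting by the given values: PhCOO⁻ (4.2), PhO⁻ (9.9), H⁻ (35.9).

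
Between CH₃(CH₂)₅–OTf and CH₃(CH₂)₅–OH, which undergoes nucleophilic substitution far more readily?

From CH₃(CH₂)₅–OH the departing group would be OH⁻ (pKₐ(H₂O) ≈ 15.7). Strong base; essentially never leaves without prior activation.
From CH₃(CH₂)₅–OTf the leaving group is OTf⁻ (pKₐ(CF₃SO₃H (triflic acid)) ≈ -14). Charge spread over three oxygens and a CF₃ group; the premier leaving group in synthesis.
(In practice CH₃(CH₂)₅–OTf is made from CH₃(CH₂)₅–OH by treatment with Tf₂O / 2,6-lutidine, converting the hydroxyl into a triflate.)

CH₃(CH₂)₅–OTf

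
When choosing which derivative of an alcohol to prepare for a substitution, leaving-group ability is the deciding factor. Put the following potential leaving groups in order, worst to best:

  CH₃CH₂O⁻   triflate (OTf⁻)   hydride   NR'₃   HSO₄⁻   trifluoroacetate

Rank by basicity of the departing species: weakest base leaves most easily.
triflate (OTf⁻): pKₐ(CF₃SO₃H (triflic acid)) ≈ -14
HSO₄⁻: pKₐ(H₂SO₄) ≈ -3
trifluoroacetate: pKₐ(CF₃COOH) ≈ 0.2
NR'₃: pKₐ(R'₃NH⁺) ≈ 10.7
CH₃CH₂O⁻: pKₐ(CH₃CH₂OH) ≈ 16
hydride: pKₐ(H₂) ≈ 36
Listed from poorest to best leaving group as asked.

hydride < CH₃CH₂O⁻ < NR'₃ < trifluoroacetate < HSO₄⁻ < triflate (OTf⁻)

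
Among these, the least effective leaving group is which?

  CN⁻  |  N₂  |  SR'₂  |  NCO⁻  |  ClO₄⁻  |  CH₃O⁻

CH₃O⁻

N₂: no meaningful conjugate acid; N₂ departs as an exceptionally stable neutral molecule
ClO₄⁻: pKₐ(HClO₄) ≈ -10
SR'₂: pKₐ(R'₂SH⁺) ≈ -7
NCO⁻: pKₐ(HOCN) ≈ 3.5
CN⁻: pKₐ(HCN) ≈ 9.2
CH₃O⁻: pKₐ(CH₃OH) ≈ 15.5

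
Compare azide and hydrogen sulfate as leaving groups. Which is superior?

hydrogen sulfate

hydrogen sulfate is the better leaving group.
pKₐ(H₂SO₄) ≈ -3 versus pKₐ(HN₃) ≈ 4.7: hydrogen sulfate is the much weaker base.
Conjugate base of a strong mineral acid.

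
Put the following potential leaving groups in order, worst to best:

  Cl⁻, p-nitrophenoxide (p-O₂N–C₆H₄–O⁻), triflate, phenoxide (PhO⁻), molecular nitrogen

phenoxide (PhO⁻) < p-nitrophenoxide (p-O₂N–C₆H₄–O⁻) < Cl⁻ < triflate < molecular nitrogen

The more stable X⁻ (or X) is on its own — i.e. the weaker a base it is — the better a leaving group it makes.
molecular nitrogen: no meaningful conjugate acid; N₂ departs as an exceptionally stable neutral molecule
triflate: pKₐ(CF₃SO₃H (triflic acid)) ≈ -14
Cl⁻: pKₐ(HCl) ≈ -7 — moderately weak base
p-nitrophenoxide (p-O₂N–C₆H₄–O⁻): pKₐ(p-nitrophenol) ≈ 7.2 — nitro group delocalises the charge; the classic chromogenic LG
phenoxide (PhO⁻): pKₐ(C₆H₅OH (phenol)) ≈ 10
Reversing gives the worst-to-best order requested.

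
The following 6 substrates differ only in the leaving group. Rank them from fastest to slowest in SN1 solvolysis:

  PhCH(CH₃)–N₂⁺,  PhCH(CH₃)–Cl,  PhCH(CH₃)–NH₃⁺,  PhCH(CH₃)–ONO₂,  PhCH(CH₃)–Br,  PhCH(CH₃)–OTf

PhCH(CH₃)–N₂⁺ > PhCH(CH₃)–OTf > PhCH(CH₃)–Br > PhCH(CH₃)–Cl > PhCH(CH₃)–ONO₂ > PhCH(CH₃)–NH₃⁺

With the same alkyl group throughout, only the leaving group differentiates the rates.
The more stable X⁻ (or X) is on its own — i.e. the weaker a base it is — the better a leaving group it makes.
PhCH(CH₃)–N₂⁺ loses N₂: no meaningful conjugate acid; N₂ departs as an exceptionally stable neutral molecule
PhCH(CH₃)–OTf loses OTf⁻: pKₐ(CF₃SO₃H (triflic acid)) ≈ -14
PhCH(CH₃)–Br loses Br⁻: pKₐ(HBr) ≈ -9
PhCH(CH₃)–Cl loses Cl⁻: pKₐ(HCl) ≈ -7
PhCH(CH₃)–ONO₂ loses NO₃⁻: pKₐ(HNO₃) ≈ -1.3
PhCH(CH₃)–NH₃⁺ loses NH₃: pKₐ(NH₄⁺) ≈ 9.2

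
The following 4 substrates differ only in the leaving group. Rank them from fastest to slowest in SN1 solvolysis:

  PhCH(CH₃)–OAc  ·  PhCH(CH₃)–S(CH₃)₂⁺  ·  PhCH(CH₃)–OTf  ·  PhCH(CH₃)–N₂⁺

PhCH(CH₃)–N₂⁺ > PhCH(CH₃)–OTf > PhCH(CH₃)–S(CH₃)₂⁺ > PhCH(CH₃)–OAc

The skeletons are identical, so relative rate is governed entirely by leaving-group ability.
A good leaving group is a weak base: the lower the pKₐ of its conjugate acid, the more readily it departs.
PhCH(CH₃)–N₂⁺ loses N₂: no meaningful conjugate acid; N₂ departs as an exceptionally stable neutral molecule
PhCH(CH₃)–OTf loses OTf⁻: pKₐ(CF₃SO₃H (triflic acid)) ≈ -14
PhCH(CH₃)–S(CH₃)₂⁺ loses SR'₂: pKₐ(R'₂SH⁺) ≈ -7
PhCH(CH₃)–OAc loses AcO⁻: pKₐ(CH₃COOH) ≈ 4.8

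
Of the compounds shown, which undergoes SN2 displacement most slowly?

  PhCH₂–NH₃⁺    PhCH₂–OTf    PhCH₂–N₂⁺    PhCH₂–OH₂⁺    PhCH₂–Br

Same R in every case — rank the leaving groups.
Leaving-group ability tracks the stability of the departed species; conjugate-acid pKₐ is the usual yardstick (lower pKₐ → better LG).
PhCH₂–N₂⁺ loses N₂: no meaningful conjugate acid; N₂ departs as an exceptionally stable neutral molecule
PhCH₂–OTf loses OTf⁻: pKₐ(CF₃SO₃H (triflic acid)) ≈ -14
PhCH₂–Br loses Br⁻: pKₐ(HBr) ≈ -9
PhCH₂–OH₂⁺ loses H₂O: pKₐ(H₃O⁺) ≈ -1.7
PhCH₂–NH₃⁺ loses NH₃: pKₐ(NH₄⁺) ≈ 9.2

PhCH₂–NH₃⁺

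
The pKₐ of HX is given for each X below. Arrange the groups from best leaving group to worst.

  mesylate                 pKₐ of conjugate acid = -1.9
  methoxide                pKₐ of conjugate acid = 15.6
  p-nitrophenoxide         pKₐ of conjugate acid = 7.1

mesylate > p-nitrophenoxide > methoxide

Lower conjugate-acid pKₐ ⇒ weaker base ⇒ better leaving group.
Sorting by the given values: mesylate (-1.9), p-nitrophenoxide (7.1), methoxide (15.6).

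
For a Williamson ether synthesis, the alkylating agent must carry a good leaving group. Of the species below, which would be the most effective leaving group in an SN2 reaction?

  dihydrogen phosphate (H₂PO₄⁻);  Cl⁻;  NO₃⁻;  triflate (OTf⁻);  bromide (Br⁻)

triflate (OTf⁻)

triflate (OTf⁻): pKₐ(CF₃SO₃H (triflic acid)) ≈ -14
bromide (Br⁻): pKₐ(HBr) ≈ -9
Cl⁻: pKₐ(HCl) ≈ -7
NO₃⁻: pKₐ(HNO₃) ≈ -1.3
dihydrogen phosphate (H₂PO₄⁻): pKₐ(H₃PO₄) ≈ 2.1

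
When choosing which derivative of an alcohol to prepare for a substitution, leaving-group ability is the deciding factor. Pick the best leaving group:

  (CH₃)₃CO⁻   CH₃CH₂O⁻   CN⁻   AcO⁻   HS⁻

AcO⁻: pKₐ(CH₃COOH) ≈ 4.8
HS⁻: pKₐ(H₂S) ≈ 7
CN⁻: pKₐ(HCN) ≈ 9.2
CH₃CH₂O⁻: pKₐ(CH₃CH₂OH) ≈ 16
(CH₃)₃CO⁻: pKₐ(t-BuOH) ≈ 18

AcO⁻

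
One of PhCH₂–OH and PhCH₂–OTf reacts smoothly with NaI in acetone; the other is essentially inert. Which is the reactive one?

From PhCH₂–OH the departing group would be OH⁻ (pKₐ(H₂O) ≈ 15.7). Strong base; essentially never leaves without prior activation.
From PhCH₂–OTf the leaving group is OTf⁻ (pKₐ(CF₃SO₃H (triflic acid)) ≈ -14). Charge spread over three oxygens and a CF₃ group; the premier leaving group in synthesis.
(In practice PhCH₂–OTf is made from PhCH₂–OH by treatment with Tf₂O / 2,6-lutidine, converting the hydroxyl into a triflate.)

PhCH₂–OTf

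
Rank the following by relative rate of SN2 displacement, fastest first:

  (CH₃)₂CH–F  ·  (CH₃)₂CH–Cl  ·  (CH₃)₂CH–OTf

(CH₃)₂CH–OTf > (CH₃)₂CH–Cl > (CH₃)₂CH–F

Identical carbon frameworks mean the comparison reduces to leaving-group quality.
Rank by basicity of the departing species: weakest base leaves most easily.
(CH₃)₂CH–OTf loses OTf⁻: pKₐ(CF₃SO₃H (triflic acid)) ≈ -14
(CH₃)₂CH–Cl loses Cl⁻: pKₐ(HCl) ≈ -7
(CH₃)₂CH–F loses F⁻: pKₐ(HF) ≈ 3.2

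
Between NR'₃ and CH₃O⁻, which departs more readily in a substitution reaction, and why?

NR'₃ is the better leaving group.
pKₐ(R'₃NH⁺) ≈ 10.7 versus pKₐ(CH₃OH) ≈ 15.5: NR'₃ is the much weaker base.
Neutral but still a fairly strong base; Hofmann-elimination LG.

NR'₃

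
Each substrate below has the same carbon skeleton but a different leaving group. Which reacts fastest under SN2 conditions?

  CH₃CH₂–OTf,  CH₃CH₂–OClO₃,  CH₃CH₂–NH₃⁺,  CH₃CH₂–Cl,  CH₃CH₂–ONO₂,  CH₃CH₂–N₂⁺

CH₃CH₂–N₂⁺

With the same alkyl group throughout, only the leaving group differentiates the rates.
A good leaving group is a weak base: the lower the pKₐ of its conjugate acid, the more readily it departs.
CH₃CH₂–N₂⁺ loses N₂: no meaningful conjugate acid; N₂ departs as an exceptionally stable neutral molecule
CH₃CH₂–OTf loses OTf⁻: pKₐ(CF₃SO₃H (triflic acid)) ≈ -14
CH₃CH₂–OClO₃ loses ClO₄⁻: pKₐ(HClO₄) ≈ -10
CH₃CH₂–Cl loses Cl⁻: pKₐ(HCl) ≈ -7
CH₃CH₂–ONO₂ loses NO₃⁻: pKₐ(HNO₃) ≈ -1.3
CH₃CH₂–NH₃⁺ loses NH₃: pKₐ(NH₄⁺) ≈ 9.2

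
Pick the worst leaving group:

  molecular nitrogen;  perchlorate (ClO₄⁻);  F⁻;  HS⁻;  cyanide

cyanide

Rank by basicity of the departing species: weakest base leaves most easily.
molecular nitrogen: no meaningful conjugate acid; N₂ departs as an exceptionally stable neutral molecule
perchlorate (ClO₄⁻): pKₐ(HClO₄) ≈ -10
F⁻: pKₐ(HF) ≈ 3.2
HS⁻: pKₐ(H₂S) ≈ 7
cyanide: pKₐ(HCN) ≈ 9.2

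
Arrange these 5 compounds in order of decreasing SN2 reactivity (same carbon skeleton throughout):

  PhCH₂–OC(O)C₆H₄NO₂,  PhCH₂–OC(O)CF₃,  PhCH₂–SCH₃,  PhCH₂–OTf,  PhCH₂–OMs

Identical carbon frameworks mean the comparison reduces to leaving-group quality.
The more stable X⁻ (or X) is on its own — i.e. the weaker a base it is — the better a leaving group it makes.
PhCH₂–OTf loses OTf⁻: pKₐ(CF₃SO₃H (triflic acid)) ≈ -14
PhCH₂–OMs loses OMs⁻: pKₐ(CH₃SO₃H (MsOH)) ≈ -1.9
PhCH₂–OC(O)CF₃ loses CF₃COO⁻: pKₐ(CF₃COOH) ≈ 0.2
PhCH₂–OC(O)C₆H₄NO₂ loses p-O₂N–C₆H₄–COO⁻: pKₐ(p-nitrobenzoic acid) ≈ 3.4
PhCH₂–SCH₃ loses RS⁻: pKₐ(RSH (a thiol)) ≈ 10.5

PhCH₂–OTf > PhCH₂–OMs > PhCH₂–OC(O)CF₃ > PhCH₂–OC(O)C₆H₄NO₂ > PhCH₂–SCH₃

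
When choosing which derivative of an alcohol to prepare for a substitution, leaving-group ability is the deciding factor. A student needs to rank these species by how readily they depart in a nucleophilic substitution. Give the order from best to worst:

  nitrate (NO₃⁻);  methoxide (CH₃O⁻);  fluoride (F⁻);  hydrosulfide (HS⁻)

nitrate (NO₃⁻) > fluoride (F⁻) > hydrosulfide (HS⁻) > methoxide (CH₃O⁻)

The more stable X⁻ (or X) is on its own — i.e. the weaker a base it is — the better a leaving group it makes.
nitrate (NO₃⁻): pKₐ(HNO₃) ≈ -1.3
fluoride (F⁻): pKₐ(HF) ≈ 3.2
hydrosulfide (HS⁻): pKₐ(H₂S) ≈ 7
methoxide (CH₃O⁻): pKₐ(CH₃OH) ≈ 15.5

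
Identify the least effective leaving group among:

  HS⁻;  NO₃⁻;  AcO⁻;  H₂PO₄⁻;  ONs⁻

HS⁻

ONs⁻: pKₐ(p-O₂NC₆H₄SO₃H) ≈ -3.5
NO₃⁻: pKₐ(HNO₃) ≈ -1.3
H₂PO₄⁻: pKₐ(H₃PO₄) ≈ 2.1
AcO⁻: pKₐ(CH₃COOH) ≈ 4.8
HS⁻: pKₐ(H₂S) ≈ 7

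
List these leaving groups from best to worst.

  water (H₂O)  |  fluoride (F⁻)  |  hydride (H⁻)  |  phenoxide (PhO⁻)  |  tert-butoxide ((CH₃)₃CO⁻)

water (H₂O) > fluoride (F⁻) > phenoxide (PhO⁻) > tert-butoxide ((CH₃)₃CO⁻) > hydride (H⁻)

A good leaving group is a weak base: the lower the pKₐ of its conjugate acid, the more readily it departs.
water (H₂O): pKₐ(H₃O⁺) ≈ -1.7
fluoride (F⁻): pKₐ(HF) ≈ 3.2
phenoxide (PhO⁻): pKₐ(C₆H₅OH (phenol)) ≈ 10
tert-butoxide ((CH₃)₃CO⁻): pKₐ(t-BuOH) ≈ 18
hydride (H⁻): pKₐ(H₂) ≈ 36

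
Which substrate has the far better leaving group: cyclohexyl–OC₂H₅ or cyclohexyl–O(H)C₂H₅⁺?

From cyclohexyl–OC₂H₅ the departing group would be CH₃CH₂O⁻ (pKₐ(CH₃CH₂OH) ≈ 16). Strong base; alkoxides do not leave unassisted.
From cyclohexyl–O(H)C₂H₅⁺ the leaving group is R'OH (pKₐ(R'OH₂⁺) ≈ -2.4). Neutral; leaves from a protonated ether (an oxonium ion, R–O(H)R'⁺).
(In practice cyclohexyl–O(H)C₂H₅⁺ is made from cyclohexyl–OC₂H₅ by protonation with concentrated HBr, allowing neutral ethanol, rather than ethoxide, to depart.)

cyclohexyl–O(H)C₂H₅⁺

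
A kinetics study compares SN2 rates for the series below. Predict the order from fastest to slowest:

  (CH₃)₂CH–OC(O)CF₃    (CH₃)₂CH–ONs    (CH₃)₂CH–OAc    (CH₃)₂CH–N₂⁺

(CH₃)₂CH–N₂⁺ > (CH₃)₂CH–ONs > (CH₃)₂CH–OC(O)CF₃ > (CH₃)₂CH–OAc

Identical carbon frameworks mean the comparison reduces to leaving-group quality.
A good leaving group is a weak base: the lower the pKₐ of its conjugate acid, the more readily it departs.
(CH₃)₂CH–N₂⁺ loses N₂: no meaningful conjugate acid; N₂ departs as an exceptionally stable neutral molecule
(CH₃)₂CH–ONs loses ONs⁻: pKₐ(p-O₂NC₆H₄SO₃H) ≈ -3.5
(CH₃)₂CH–OC(O)CF₃ loses CF₃COO⁻: pKₐ(CF₃COOH) ≈ 0.2
(CH₃)₂CH–OAc loses AcO⁻: pKₐ(CH₃COOH) ≈ 4.8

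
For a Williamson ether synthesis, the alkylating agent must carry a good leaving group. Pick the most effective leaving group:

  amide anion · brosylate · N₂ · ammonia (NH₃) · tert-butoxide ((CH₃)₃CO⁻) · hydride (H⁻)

N₂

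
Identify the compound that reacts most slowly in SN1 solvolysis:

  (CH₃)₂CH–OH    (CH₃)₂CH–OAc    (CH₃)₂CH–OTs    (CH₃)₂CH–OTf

The skeletons are identical, so relative rate is governed entirely by leaving-group ability.
A good leaving group is a weak base: the lower the pKₐ of its conjugate acid, the more readily it departs.
(CH₃)₂CH–OTf loses OTf⁻: pKₐ(CF₃SO₃H (triflic acid)) ≈ -14
(CH₃)₂CH–OTs loses OTs⁻: pKₐ(p-CH₃C₆H₄SO₃H (TsOH)) ≈ -2.8
(CH₃)₂CH–OAc loses AcO⁻: pKₐ(CH₃COOH) ≈ 4.8
(CH₃)₂CH–OH loses OH⁻: pKₐ(H₂O) ≈ 15.7

(CH₃)₂CH–OH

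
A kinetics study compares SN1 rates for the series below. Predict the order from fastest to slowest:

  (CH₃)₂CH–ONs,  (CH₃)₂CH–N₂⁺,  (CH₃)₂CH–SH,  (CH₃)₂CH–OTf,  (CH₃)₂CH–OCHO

Identical carbon frameworks mean the comparison reduces to leaving-group quality.
Rank by basicity of the departing species: weakest base leaves most easily.
(CH₃)₂CH–N₂⁺ loses N₂: no meaningful conjugate acid; N₂ departs as an exceptionally stable neutral molecule
(CH₃)₂CH–OTf loses OTf⁻: pKₐ(CF₃SO₃H (triflic acid)) ≈ -14
(CH₃)₂CH–ONs loses ONs⁻: pKₐ(p-O₂NC₆H₄SO₃H) ≈ -3.5
(CH₃)₂CH–OCHO loses HCOO⁻: pKₐ(HCOOH) ≈ 3.8
(CH₃)₂CH–SH loses HS⁻: pKₐ(H₂S) ≈ 7

(CH₃)₂CH–N₂⁺ > (CH₃)₂CH–OTf > (CH₃)₂CH–ONs > (CH₃)₂CH–OCHO > (CH₃)₂CH–SH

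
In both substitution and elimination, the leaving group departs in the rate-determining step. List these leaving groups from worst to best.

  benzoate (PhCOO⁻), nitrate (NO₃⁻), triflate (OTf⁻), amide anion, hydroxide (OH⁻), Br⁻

amide anion < hydroxide (OH⁻) < benzoate (PhCOO⁻) < nitrate (NO₃⁻) < Br⁻ < triflate (OTf⁻)

Leaving-group ability tracks the stability of the departed species; conjugate-acid pKₐ is the usual yardstick (lower pKₐ → better LG).
triflate (OTf⁻): pKₐ(CF₃SO₃H (triflic acid)) ≈ -14
Br⁻: pKₐ(HBr) ≈ -9
nitrate (NO₃⁻): pKₐ(HNO₃) ≈ -1.3
benzoate (PhCOO⁻): pKₐ(C₆H₅COOH) ≈ 4.2
hydroxide (OH⁻): pKₐ(H₂O) ≈ 15.7
amide anion: pKₐ(NH₃) ≈ 38
The question asks for worst first, so the sequence is read in increasing leaving-group ability.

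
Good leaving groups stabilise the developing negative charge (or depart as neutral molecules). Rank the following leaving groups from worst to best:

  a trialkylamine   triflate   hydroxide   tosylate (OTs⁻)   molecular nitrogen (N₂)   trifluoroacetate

hydroxide < a trialkylamine < trifluoroacetate < tosylate (OTs⁻) < triflate < molecular nitrogen (N₂)

Leaving-group ability tracks the stability of the departed species; conjugate-acid pKₐ is the usual yardstick (lower pKₐ → better LG).
molecular nitrogen (N₂): no meaningful conjugate acid; N₂ departs as an exceptionally stable neutral molecule
triflate: pKₐ(CF₃SO₃H (triflic acid)) ≈ -14
tosylate (OTs⁻): pKₐ(p-CH₃C₆H₄SO₃H (TsOH)) ≈ -2.8
trifluoroacetate: pKₐ(CF₃COOH) ≈ 0.2
a trialkylamine: pKₐ(R'₃NH⁺) ≈ 10.7
hydroxide: pKₐ(H₂O) ≈ 15.7
Listed from poorest to best leaving group as asked.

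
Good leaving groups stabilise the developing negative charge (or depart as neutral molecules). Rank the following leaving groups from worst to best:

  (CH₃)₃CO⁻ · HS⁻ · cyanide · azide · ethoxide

(CH₃)₃CO⁻ < ethoxide < cyanide < HS⁻ < azide

The more stable X⁻ (or X) is on its own — i.e. the weaker a base it is — the better a leaving group it makes.
azide: pKₐ(HN₃) ≈ 4.7
HS⁻: pKₐ(H₂S) ≈ 7 — larger and more polarisable than the oxygen analogue
cyanide: pKₐ(HCN) ≈ 9.2
ethoxide: pKₐ(CH₃CH₂OH) ≈ 16 — strong base; alkoxides do not leave unassisted
(CH₃)₃CO⁻: pKₐ(t-BuOH) ≈ 18
Listed from poorest to best leaving group as asked.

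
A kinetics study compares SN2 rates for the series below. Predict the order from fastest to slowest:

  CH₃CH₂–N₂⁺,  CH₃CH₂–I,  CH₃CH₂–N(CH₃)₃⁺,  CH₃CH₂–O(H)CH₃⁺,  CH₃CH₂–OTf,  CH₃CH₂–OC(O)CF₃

With the same alkyl group throughout, only the leaving group differentiates the rates.
Leaving-group ability tracks the stability of the departed species; conjugate-acid pKₐ is the usual yardstick (lower pKₐ → better LG).
CH₃CH₂–N₂⁺ loses N₂: no meaningful conjugate acid; N₂ departs as an exceptionally stable neutral molecule
CH₃CH₂–OTf loses OTf⁻: pKₐ(CF₃SO₃H (triflic acid)) ≈ -14
CH₃CH₂–I loses I⁻: pKₐ(HI) ≈ -10
CH₃CH₂–O(H)CH₃⁺ loses R'OH: pKₐ(R'OH₂⁺) ≈ -2.4
CH₃CH₂–OC(O)CF₃ loses CF₃COO⁻: pKₐ(CF₃COOH) ≈ 0.2
CH₃CH₂–N(CH₃)₃⁺ loses NR'₃: pKₐ(R'₃NH⁺) ≈ 10.7

CH₃CH₂–N₂⁺ > CH₃CH₂–OTf > CH₃CH₂–I > CH₃CH₂–O(H)CH₃⁺ > CH₃CH₂–OC(O)CF₃ > CH₃CH₂–N(CH₃)₃⁺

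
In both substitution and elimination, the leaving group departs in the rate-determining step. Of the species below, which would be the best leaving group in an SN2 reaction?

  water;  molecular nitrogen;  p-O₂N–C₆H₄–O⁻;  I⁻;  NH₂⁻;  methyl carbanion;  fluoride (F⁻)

A good leaving group is a weak base: the lower the pKₐ of its conjugate acid, the more readily it departs.
molecular nitrogen: no meaningful conjugate acid; N₂ departs as an exceptionally stable neutral molecule
I⁻: pKₐ(HI) ≈ -10
water: pKₐ(H₃O⁺) ≈ -1.7
fluoride (F⁻): pKₐ(HF) ≈ 3.2
p-O₂N–C₆H₄–O⁻: pKₐ(p-nitrophenol) ≈ 7.2
NH₂⁻: pKₐ(NH₃) ≈ 38
methyl carbanion: pKₐ(CH₄) ≈ 48

molecular nitrogen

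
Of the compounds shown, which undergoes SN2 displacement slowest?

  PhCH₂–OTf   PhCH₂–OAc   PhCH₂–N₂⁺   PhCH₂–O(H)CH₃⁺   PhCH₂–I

PhCH₂–OAc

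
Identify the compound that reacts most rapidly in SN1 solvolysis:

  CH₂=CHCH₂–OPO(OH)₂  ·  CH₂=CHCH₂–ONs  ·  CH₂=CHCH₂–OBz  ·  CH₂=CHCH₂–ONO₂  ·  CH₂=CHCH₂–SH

Identical carbon frameworks mean the comparison reduces to leaving-group quality.
A good leaving group is a weak base: the lower the pKₐ of its conjugate acid, the more readily it departs.
CH₂=CHCH₂–ONs loses ONs⁻: pKₐ(p-O₂NC₆H₄SO₃H) ≈ -3.5
CH₂=CHCH₂–ONO₂ loses NO₃⁻: pKₐ(HNO₃) ≈ -1.3
CH₂=CHCH₂–OPO(OH)₂ loses H₂PO₄⁻: pKₐ(H₃PO₄) ≈ 2.1
CH₂=CHCH₂–OBz loses PhCOO⁻: pKₐ(C₆H₅COOH) ≈ 4.2
CH₂=CHCH₂–SH loses HS⁻: pKₐ(H₂S) ≈ 7

CH₂=CHCH₂–ONs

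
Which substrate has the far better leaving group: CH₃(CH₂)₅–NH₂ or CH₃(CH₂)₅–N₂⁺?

From CH₃(CH₂)₅–NH₂ the departing group would be NH₂⁻ (pKₐ(NH₃) ≈ 38). Extremely strong base; never a leaving group.
From CH₃(CH₂)₅–N₂⁺ the leaving group is N₂ (no meaningful conjugate acid; N₂ departs as an exceptionally stable neutral molecule).
(In practice CH₃(CH₂)₅–N₂⁺ is made from CH₃(CH₂)₅–NH₂ by diazotisation (NaNO₂ / HCl, 0 °C), generating a diazonium salt that expels N₂.)

CH₃(CH₂)₅–N₂⁺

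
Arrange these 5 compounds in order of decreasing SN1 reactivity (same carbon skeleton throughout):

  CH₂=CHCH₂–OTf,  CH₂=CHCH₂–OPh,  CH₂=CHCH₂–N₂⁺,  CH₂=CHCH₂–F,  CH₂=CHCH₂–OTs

The skeletons are identical, so relative rate is governed entirely by leaving-group ability.
A good leaving group is a weak base: the lower the pKₐ of its conjugate acid, the more readily it departs.
CH₂=CHCH₂–N₂⁺ loses N₂: no meaningful conjugate acid; N₂ departs as an exceptionally stable neutral molecule
CH₂=CHCH₂–OTf loses OTf⁻: pKₐ(CF₃SO₃H (triflic acid)) ≈ -14
CH₂=CHCH₂–OTs loses OTs⁻: pKₐ(p-CH₃C₆H₄SO₃H (TsOH)) ≈ -2.8
CH₂=CHCH₂–F loses F⁻: pKₐ(HF) ≈ 3.2
CH₂=CHCH₂–OPh loses PhO⁻: pKₐ(C₆H₅OH (phenol)) ≈ 10

CH₂=CHCH₂–N₂⁺ > CH₂=CHCH₂–OTf > CH₂=CHCH₂–OTs > CH₂=CHCH₂–F > CH₂=CHCH₂–OPh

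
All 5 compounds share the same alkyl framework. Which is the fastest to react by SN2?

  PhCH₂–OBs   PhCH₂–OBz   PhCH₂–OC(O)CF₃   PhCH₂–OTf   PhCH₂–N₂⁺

PhCH₂–N₂⁺

The skeletons are identical, so relative rate is governed entirely by leaving-group ability.
Rank by basicity of the departing species: weakest base leaves most easily.
PhCH₂–N₂⁺ loses N₂: no meaningful conjugate acid; N₂ departs as an exceptionally stable neutral molecule
PhCH₂–OTf loses OTf⁻: pKₐ(CF₃SO₃H (triflic acid)) ≈ -14
PhCH₂–OBs loses OBs⁻: pKₐ(p-BrC₆H₄SO₃H) ≈ -2.8
PhCH₂–OC(O)CF₃ loses CF₃COO⁻: pKₐ(CF₃COOH) ≈ 0.2
PhCH₂–OBz loses PhCOO⁻: pKₐ(C₆H₅COOH) ≈ 4.2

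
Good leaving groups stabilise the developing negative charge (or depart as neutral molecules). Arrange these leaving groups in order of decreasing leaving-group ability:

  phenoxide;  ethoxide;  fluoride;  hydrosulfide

fluoride > hydrosulfide > phenoxide > ethoxide

Rank by basicity of the departing species: weakest base leaves most easily.
fluoride: pKₐ(HF) ≈ 3.2
hydrosulfide: pKₐ(H₂S) ≈ 7 — larger and more polarisable than the oxygen analogue
phenoxide: pKₐ(C₆H₅OH (phenol)) ≈ 10 — resonance into the ring helps, but still a poor LG
ethoxide: pKₐ(CH₃CH₂OH) ≈ 16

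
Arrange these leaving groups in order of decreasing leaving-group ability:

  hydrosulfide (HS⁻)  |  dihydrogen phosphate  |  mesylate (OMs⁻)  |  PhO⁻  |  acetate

Rank by basicity of the departing species: weakest base leaves most easily.
mesylate (OMs⁻): pKₐ(CH₃SO₃H (MsOH)) ≈ -1.9 — resonance-delocalised alkanesulfonate
dihydrogen phosphate: pKₐ(H₃PO₄) ≈ 2.1 — moderate base; biological leaving group after further activation
acetate: pKₐ(CH₃COOH) ≈ 4.8 — resonance-stabilised but still a weak base
hydrosulfide (HS⁻): pKₐ(H₂S) ≈ 7 — larger and more polarisable than the oxygen analogue
PhO⁻: pKₐ(C₆H₅OH (phenol)) ≈ 10 — resonance into the ring helps, but still a poor LG

mesylate (OMs⁻) > dihydrogen phosphate > acetate > hydrosulfide (HS⁻) > PhO⁻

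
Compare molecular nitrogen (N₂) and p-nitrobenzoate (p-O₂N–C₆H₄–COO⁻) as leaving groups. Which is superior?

molecular nitrogen (N₂) is the better leaving group.
N₂ is the ultimate leaving group — it departs as an exceptionally stable neutral molecule, whereas p-nitrobenzoate (p-O₂N–C₆H₄–COO⁻) (pKₐ(p-nitrobenzoic acid) ≈ 3.4) is far more basic.

molecular nitrogen (N₂)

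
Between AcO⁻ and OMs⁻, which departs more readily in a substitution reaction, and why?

OMs⁻

OMs⁻ is the better leaving group.
pKₐ(CH₃SO₃H (MsOH)) ≈ -1.9 versus pKₐ(CH₃COOH) ≈ 4.8: OMs⁻ is the much weaker base.
Resonance-delocalised alkanesulfonate.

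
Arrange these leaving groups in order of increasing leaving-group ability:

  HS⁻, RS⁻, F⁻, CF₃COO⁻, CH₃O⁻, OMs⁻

CH₃O⁻ < RS⁻ < HS⁻ < F⁻ < CF₃COO⁻ < OMs⁻

OMs⁻: pKₐ(CH₃SO₃H (MsOH)) ≈ -1.9
CF₃COO⁻: pKₐ(CF₃COOH) ≈ 0.2 — strongly electron-withdrawing CF₃ stabilises the carboxylate
F⁻: pKₐ(HF) ≈ 3.2
HS⁻: pKₐ(H₂S) ≈ 7
RS⁻: pKₐ(RSH (a thiol)) ≈ 10.5
CH₃O⁻: pKₐ(CH₃OH) ≈ 15.5 — strong base; alkoxides do not leave unassisted
The question asks for worst first, so the sequence is read in increasing leaving-group ability.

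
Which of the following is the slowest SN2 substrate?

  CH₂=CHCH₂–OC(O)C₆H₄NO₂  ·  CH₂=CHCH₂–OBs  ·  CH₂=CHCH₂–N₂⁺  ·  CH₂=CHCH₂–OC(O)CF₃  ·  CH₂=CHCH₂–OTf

With the same alkyl group throughout, only the leaving group differentiates the rates.
The more stable X⁻ (or X) is on its own — i.e. the weaker a base it is — the better a leaving group it makes.
CH₂=CHCH₂–N₂⁺ loses N₂: no meaningful conjugate acid; N₂ departs as an exceptionally stable neutral molecule
CH₂=CHCH₂–OTf loses OTf⁻: pKₐ(CF₃SO₃H (triflic acid)) ≈ -14
CH₂=CHCH₂–OBs loses OBs⁻: pKₐ(p-BrC₆H₄SO₃H) ≈ -2.8
CH₂=CHCH₂–OC(O)CF₃ loses CF₃COO⁻: pKₐ(CF₃COOH) ≈ 0.2
CH₂=CHCH₂–OC(O)C₆H₄NO₂ loses p-O₂N–C₆H₄–COO⁻: pKₐ(p-nitrobenzoic acid) ≈ 3.4

CH₂=CHCH₂–OC(O)C₆H₄NO₂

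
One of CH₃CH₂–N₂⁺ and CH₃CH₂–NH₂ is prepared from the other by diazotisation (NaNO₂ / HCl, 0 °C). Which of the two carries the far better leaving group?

From CH₃CH₂–NH₂ the departing group would be NH₂⁻ (pKₐ(NH₃) ≈ 38). Extremely strong base; never a leaving group.
From CH₃CH₂–N₂⁺ the leaving group is N₂ (no meaningful conjugate acid; N₂ departs as an exceptionally stable neutral molecule).
Diazotisation (NaNO₂ / HCl, 0 °C) works by generating a diazonium salt that expels N₂, making CH₃CH₂–N₂⁺ enormously more reactive.

CH₃CH₂–N₂⁺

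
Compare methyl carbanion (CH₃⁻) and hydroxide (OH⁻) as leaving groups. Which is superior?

hydroxide (OH⁻) is the better leaving group.
pKₐ(H₂O) ≈ 15.7 versus pKₐ(CH₄) ≈ 48: hydroxide (OH⁻) is the much weaker base.
Strong base; essentially never leaves without prior activation.

hydroxide (OH⁻)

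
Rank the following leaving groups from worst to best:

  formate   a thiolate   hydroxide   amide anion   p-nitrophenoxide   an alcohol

The more stable X⁻ (or X) is on its own — i.e. the weaker a base it is — the better a leaving group it makes.
an alcohol: pKₐ(R'OH₂⁺) ≈ -2.4
formate: pKₐ(HCOOH) ≈ 3.8 — resonance-stabilised carboxylate
p-nitrophenoxide: pKₐ(p-nitrophenol) ≈ 7.2
a thiolate: pKₐ(RSH (a thiol)) ≈ 10.5 — moderately basic; rarely leaves without activation
hydroxide: pKₐ(H₂O) ≈ 15.7
amide anion: pKₐ(NH₃) ≈ 38 — extremely strong base; never a leaving group
The question asks for worst first, so the sequence is read in increasing leaving-group ability.

amide anion < hydroxide < a thiolate < p-nitrophenoxide < formate < an alcohol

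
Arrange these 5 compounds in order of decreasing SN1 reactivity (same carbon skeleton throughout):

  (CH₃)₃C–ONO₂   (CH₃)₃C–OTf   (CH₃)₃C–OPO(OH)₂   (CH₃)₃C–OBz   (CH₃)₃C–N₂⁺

(CH₃)₃C–N₂⁺ > (CH₃)₃C–OTf > (CH₃)₃C–ONO₂ > (CH₃)₃C–OPO(OH)₂ > (CH₃)₃C–OBz

Same R in every case — rank the leaving groups.
Rank by basicity of the departing species: weakest base leaves most easily.
(CH₃)₃C–N₂⁺ loses N₂: no meaningful conjugate acid; N₂ departs as an exceptionally stable neutral molecule
(CH₃)₃C–OTf loses OTf⁻: pKₐ(CF₃SO₃H (triflic acid)) ≈ -14
(CH₃)₃C–ONO₂ loses NO₃⁻: pKₐ(HNO₃) ≈ -1.3
(CH₃)₃C–OPO(OH)₂ loses H₂PO₄⁻: pKₐ(H₃PO₄) ≈ 2.1
(CH₃)₃C–OBz loses PhCOO⁻: pKₐ(C₆H₅COOH) ≈ 4.2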